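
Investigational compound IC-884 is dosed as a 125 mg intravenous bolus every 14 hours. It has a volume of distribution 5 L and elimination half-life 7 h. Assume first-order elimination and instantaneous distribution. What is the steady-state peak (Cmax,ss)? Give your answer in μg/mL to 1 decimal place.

The dosing interval is 2 half-lives, so f = 2^(−2) = 0.25.
At steady state, R = 1/(1 − 0.25) = 4/3.
Single-dose peak C₀ = D/Vd = 125/5 = 25 μg/mL.
Steady-state peak Cmax,ss = C₀·R = 25 × 4/3 ≈ 33.333 μg/mL.

33.3 μg/mL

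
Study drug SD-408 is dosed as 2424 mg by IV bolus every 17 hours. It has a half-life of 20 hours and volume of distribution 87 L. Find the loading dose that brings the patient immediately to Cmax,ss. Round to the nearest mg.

5445 mg

f = (1/2)^(17/20) ≈ 0.554785; accumulation ratio R = 1/(1−f) ≈ 2.24611.
Loading dose to hit Cmax,ss on first dose: D_load = D_maint·R ≈ 2424 × 2.24611 ≈ 5444.57 mg.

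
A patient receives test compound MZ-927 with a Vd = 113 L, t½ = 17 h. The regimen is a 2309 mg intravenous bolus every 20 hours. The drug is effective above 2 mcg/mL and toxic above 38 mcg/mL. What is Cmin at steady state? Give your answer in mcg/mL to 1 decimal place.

16.2 mcg/mL

k = ln2/t½ = ln2/17 ≈ 0.040773 h⁻¹; fraction remaining f = e^(−kτ) = e^(−0.040773×20) ≈ 0.4424.
Each bolus raises the concentration by D/Vd = 2309/113 ≈ 20.434 mcg/mL.
Steady-state trough Cmin,ss = C₀·f/(1−f) ≈ 20.434 × 0.4424/0.5576 ≈ 16.212 mcg/mL.
Trough 16.2 mcg/mL vs MEC 2 mcg/mL: adequate.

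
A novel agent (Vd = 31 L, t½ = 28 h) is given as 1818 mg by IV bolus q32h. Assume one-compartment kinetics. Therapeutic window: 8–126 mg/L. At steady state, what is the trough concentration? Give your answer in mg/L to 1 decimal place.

48.5 mg/L

Over one 32-h interval, 32/28 ≈ 1.1429 half-lives elapse, leaving f ≈ 0.4529 of each dose.
At steady state, accumulation factor R = 1/(1 − e^(−kτ)) ≈ 1.8278.
Each bolus raises the concentration by D/Vd = 1818/31 ≈ 58.645 mg/L.
Steady-state peak Cmax,ss = C₀·R ≈ 58.645 × 1.8278 ≈ 107.191 mg/L.
One interval later, Cmin,ss = Cmax,ss·e^(−kτ) ≈ 107.191 × 0.4529 ≈ 48.547 mg/L.
Trough 48.5 mg/L vs MEC 8 mg/L: adequate.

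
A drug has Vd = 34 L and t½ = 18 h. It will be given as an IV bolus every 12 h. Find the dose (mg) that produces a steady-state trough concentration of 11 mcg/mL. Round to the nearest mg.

220 mg

τ/t½ = 12/18 ≈ 0.66667, so f = (1/2)^(12/18) ≈ 0.629961.
Cmin,ss = (D/Vd)·f/(1−f), so D = Cmin,ss·Vd·(1−f)/f.
D = 11 × 34 × (1−f)/f ≈ 11 × 34 × 0.58740 ≈ 219.69 mg.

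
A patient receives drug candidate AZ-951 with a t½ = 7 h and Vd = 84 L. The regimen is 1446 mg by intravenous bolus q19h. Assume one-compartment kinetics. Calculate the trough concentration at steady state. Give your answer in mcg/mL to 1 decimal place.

3.1 mcg/mL

Over one 19-h interval, 19/7 ≈ 2.7143 half-lives elapse, leaving f ≈ 0.1524 of each dose.
Each bolus raises the concentration by D/Vd = 1446/84 ≈ 17.214 mcg/mL.
Steady-state trough Cmin,ss = C₀·f/(1−f) ≈ 17.214 × 0.1524/0.8476 ≈ 3.095 mcg/mL.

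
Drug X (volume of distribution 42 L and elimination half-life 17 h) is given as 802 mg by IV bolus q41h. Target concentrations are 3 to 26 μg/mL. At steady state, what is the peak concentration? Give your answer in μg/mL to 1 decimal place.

Over one 41-h interval, 41/17 ≈ 2.4118 half-lives elapse, leaving f ≈ 0.1879 of each dose.
Accumulation ratio R = 1/(1 − f) ≈ 1/0.8121 ≈ 1.2314.
Each bolus raises the concentration by D/Vd = 802/42 ≈ 19.095 μg/mL.
Cmax,ss = C₀/(1 − f) ≈ 19.095/0.8121 ≈ 23.513 μg/mL.
Peak 23.5 μg/mL vs MTC 26 μg/mL: below toxic threshold.

23.5 μg/mL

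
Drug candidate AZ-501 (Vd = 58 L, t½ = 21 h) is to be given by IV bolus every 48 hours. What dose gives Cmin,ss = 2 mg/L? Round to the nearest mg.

τ/t½ = 48/21 ≈ 2.2857, so f = (1/2)^(48/21) ≈ 0.205084.
Cmin,ss = (D/Vd)·f/(1−f), so D = Cmin,ss·Vd·(1−f)/f.
D = 2 × 58 × (1−f)/f ≈ 2 × 58 × 3.87605 ≈ 449.62 mg.

450 mg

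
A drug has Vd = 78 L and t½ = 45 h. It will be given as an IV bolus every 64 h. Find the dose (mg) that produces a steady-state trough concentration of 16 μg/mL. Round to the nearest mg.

τ/t½ = 64/45 ≈ 1.4222, so f = (1/2)^(64/45) ≈ 0.373137.
Cmin,ss = (D/Vd)·f/(1−f), so D = Cmin,ss·Vd·(1−f)/f.
D = 16 × 78 × (1−f)/f ≈ 16 × 78 × 1.67998 ≈ 2096.62 mg.

2097 mg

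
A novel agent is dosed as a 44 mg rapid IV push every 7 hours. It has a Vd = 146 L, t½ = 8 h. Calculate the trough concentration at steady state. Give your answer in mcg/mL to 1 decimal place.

0.4 mcg/mL

Over one 7-h interval, 7/8 ≈ 0.875 half-lives elapse, leaving f ≈ 0.5453 of each dose.
Each bolus raises the concentration by D/Vd = 44/146 ≈ 0.301 mcg/mL.
Steady-state trough Cmin,ss = C₀·f/(1−f) ≈ 0.301 × 0.5453/0.4547 ≈ 0.361 mcg/mL.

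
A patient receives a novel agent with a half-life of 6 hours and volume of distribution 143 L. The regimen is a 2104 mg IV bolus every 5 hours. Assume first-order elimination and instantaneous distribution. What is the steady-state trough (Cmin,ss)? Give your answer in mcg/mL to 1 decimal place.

Over one 5-h interval, 5/6 ≈ 0.83333 half-lives elapse, leaving f ≈ 0.5612 of each dose.
Each bolus raises the concentration by D/Vd = 2104/143 ≈ 14.713 mcg/mL.
Steady-state trough Cmin,ss = C₀·f/(1−f) ≈ 14.713 × 0.5612/0.4388 ≈ 18.817 mcg/mL.

18.8 mcg/mL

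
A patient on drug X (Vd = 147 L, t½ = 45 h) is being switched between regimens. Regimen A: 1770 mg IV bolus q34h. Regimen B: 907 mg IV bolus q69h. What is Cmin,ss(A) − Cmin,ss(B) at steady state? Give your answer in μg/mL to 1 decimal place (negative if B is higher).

14.2 μg/mL

Regimen A: f = (1/2)^(34/45) ≈ 0.5923; Cmin,ss = (1770/147)·f/(1−f) ≈ 17.493 μg/mL.
Regimen B: f = (1/2)^(69/45) ≈ 0.3455; Cmin,ss = (907/147)·f/(1−f) ≈ 3.257 μg/mL.
Difference ≈ 17.493 − 3.257 ≈ 14.236 μg/mL.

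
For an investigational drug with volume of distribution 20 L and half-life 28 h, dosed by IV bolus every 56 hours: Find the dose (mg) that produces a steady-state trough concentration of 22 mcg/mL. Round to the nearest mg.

1320 mg

τ/t½ = 56/28 ≈ 2, so f = (1/2)^(56/28) ≈ 0.250000.
Cmin,ss = (D/Vd)·f/(1−f), so D = Cmin,ss·Vd·(1−f)/f.
D = 22 × 20 × (1−f)/f ≈ 22 × 20 × 3.00000 ≈ 1320.00 mg.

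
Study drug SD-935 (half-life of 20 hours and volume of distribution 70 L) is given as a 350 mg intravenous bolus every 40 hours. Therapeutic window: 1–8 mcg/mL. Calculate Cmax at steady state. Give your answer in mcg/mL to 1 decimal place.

τ = 40 h = 2 half-lives, so f = (1/2)^2 = 0.25.
Accumulation ratio R = 1/(1 − f) = 1/0.75 = 4/3.
Single-dose peak C₀ = D/Vd = 350/70 = 5 mcg/mL.
Steady-state peak Cmax,ss = C₀·R = 5 × 4/3 ≈ 6.667 mcg/mL.
Peak 6.7 mcg/mL vs MTC 8 mcg/mL: below toxic threshold.

6.7 mcg/mL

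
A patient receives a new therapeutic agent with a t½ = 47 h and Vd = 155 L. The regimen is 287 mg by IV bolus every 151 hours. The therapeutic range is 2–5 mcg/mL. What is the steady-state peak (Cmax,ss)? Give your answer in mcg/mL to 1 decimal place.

Over one 151-h interval, 151/47 ≈ 3.2128 half-lives elapse, leaving f ≈ 0.1079 of each dose.
Accumulation ratio R = 1/(1 − f) ≈ 1/0.8921 ≈ 1.1210.
Single-dose peak C₀ = D/Vd = 287/155 ≈ 1.852 mcg/mL.
Steady-state peak Cmax,ss = C₀·R ≈ 1.852 × 1.1210 ≈ 2.076 mcg/mL.
Peak 2.1 mcg/mL vs MTC 5 mcg/mL: below toxic threshold.

2.1 mcg/mL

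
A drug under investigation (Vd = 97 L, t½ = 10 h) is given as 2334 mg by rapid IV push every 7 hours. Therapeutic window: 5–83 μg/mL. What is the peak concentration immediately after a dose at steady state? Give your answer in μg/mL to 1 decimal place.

k = ln2/t½ = ln2/10 ≈ 0.069315 h⁻¹; fraction remaining f = e^(−kτ) = e^(−0.069315×7) ≈ 0.6156.
At steady state, accumulation factor R = 1/(1 − e^(−kτ)) ≈ 2.6015.
Single-dose peak C₀ = D/Vd = 2334/97 ≈ 24.062 μg/mL.
Steady-state peak Cmax,ss = C₀·R ≈ 24.062 × 2.6015 ≈ 62.597 μg/mL.
Peak 62.6 μg/mL vs MTC 83 μg/mL: below toxic threshold.

62.6 μg/mL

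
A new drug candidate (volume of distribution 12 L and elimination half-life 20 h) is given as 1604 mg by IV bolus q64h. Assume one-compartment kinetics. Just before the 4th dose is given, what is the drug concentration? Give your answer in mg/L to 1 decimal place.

16.3 mg/L

f = (1/2)^(τ/t½) = (1/2)^(64/20) ≈ 0.1088.
C₀ = D/Vd = 1604/12 ≈ 133.667 mg/L.
Before the 4th dose, 3 doses have been given. Superposition: Cmin = C₀·(f + f² + … + f^3).
≈ 133.667 × (0.1088 + 0.0118 + 0.0013) ≈ 133.667 × 0.1219 ≈ 16.294 mg/L.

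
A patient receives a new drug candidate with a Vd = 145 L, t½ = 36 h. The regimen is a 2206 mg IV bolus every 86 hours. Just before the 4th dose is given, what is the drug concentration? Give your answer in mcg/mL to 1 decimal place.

f = (1/2)^(τ/t½) = (1/2)^(86/36) ≈ 0.1909.
C₀ = D/Vd = 2206/145 ≈ 15.214 mcg/mL.
Before the 4th dose, 3 doses have been given. Superposition: Cmin = C₀·(f + f² + … + f^3).
≈ 15.214 × (0.1909 + 0.0364 + 0.0070) ≈ 15.214 × 0.2343 ≈ 3.565 mcg/mL.

3.6 mcg/mL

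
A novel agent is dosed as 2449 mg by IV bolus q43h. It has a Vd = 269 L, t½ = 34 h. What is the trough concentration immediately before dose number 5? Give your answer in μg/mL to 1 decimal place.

f = (1/2)^(τ/t½) = (1/2)^(43/34) ≈ 0.4162.
C₀ = D/Vd = 2449/269 ≈ 9.104 μg/mL.
Before the 5th dose, 4 doses have been given. Superposition: Cmin = C₀·(f + f² + … + f^4).
≈ 9.104 × (0.4162 + 0.1732 + 0.0721 + 0.0300) ≈ 9.104 × 0.6915 ≈ 6.295 μg/mL.

6.3 μg/mL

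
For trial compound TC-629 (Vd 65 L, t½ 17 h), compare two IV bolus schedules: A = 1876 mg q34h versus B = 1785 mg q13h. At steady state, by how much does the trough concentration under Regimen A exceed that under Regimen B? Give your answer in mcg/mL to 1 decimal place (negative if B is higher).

Regimen A: f = (1/2)^(34/17) ≈ 0.2500; Cmin,ss = (1876/65)·f/(1−f) ≈ 9.621 mcg/mL.
Regimen B: f = (1/2)^(13/17) ≈ 0.5886; Cmin,ss = (1785/65)·f/(1−f) ≈ 39.290 mcg/mL.
Difference ≈ 9.621 − 39.290 ≈ -29.669 mcg/mL.

-29.7 mcg/mL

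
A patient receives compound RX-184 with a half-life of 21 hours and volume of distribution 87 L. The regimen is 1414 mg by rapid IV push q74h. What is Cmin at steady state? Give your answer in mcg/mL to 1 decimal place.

k = ln2/t½ = ln2/21 ≈ 0.033007 h⁻¹; fraction remaining f = e^(−kτ) = e^(−0.033007×74) ≈ 0.0869.
Accumulation ratio R = 1/(1 − f) ≈ 1/0.9131 ≈ 1.0952.
Each bolus raises the concentration by D/Vd = 1414/87 ≈ 16.253 mcg/mL.
Cmax,ss = C₀/(1 − f) ≈ 16.253/0.9131 ≈ 17.800 mcg/mL.
Steady-state trough Cmin,ss = Cmax,ss·f ≈ 17.800 × 0.0869 ≈ 1.547 mcg/mL.

1.5 mcg/mL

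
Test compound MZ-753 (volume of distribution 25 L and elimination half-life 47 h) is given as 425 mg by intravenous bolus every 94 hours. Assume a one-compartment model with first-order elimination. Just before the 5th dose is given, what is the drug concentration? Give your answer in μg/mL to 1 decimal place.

5.6 μg/mL

f = (1/2)^(τ/t½) = (1/2)^(94/47) ≈ 0.2500.
C₀ = D/Vd = 425/25 ≈ 17.000 μg/mL.
Before the 5th dose, 4 doses have been given. Superposition: Cmin = C₀·(f + f² + … + f^4).
≈ 17.000 × (0.2500 + 0.0625 + 0.0156 + 0.0039) ≈ 17.000 × 0.3320 ≈ 5.644 μg/mL.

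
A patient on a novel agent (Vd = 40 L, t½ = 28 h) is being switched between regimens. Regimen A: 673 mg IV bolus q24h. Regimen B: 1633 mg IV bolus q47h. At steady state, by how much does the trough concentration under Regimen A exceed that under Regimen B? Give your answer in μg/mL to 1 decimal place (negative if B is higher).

2.2 μg/mL

Regimen A: f = (1/2)^(24/28) ≈ 0.5520; Cmin,ss = (673/40)·f/(1−f) ≈ 20.731 μg/mL.
Regimen B: f = (1/2)^(47/28) ≈ 0.3124; Cmin,ss = (1633/40)·f/(1−f) ≈ 18.548 μg/mL.
Difference ≈ 20.731 − 18.548 ≈ 2.183 μg/mL.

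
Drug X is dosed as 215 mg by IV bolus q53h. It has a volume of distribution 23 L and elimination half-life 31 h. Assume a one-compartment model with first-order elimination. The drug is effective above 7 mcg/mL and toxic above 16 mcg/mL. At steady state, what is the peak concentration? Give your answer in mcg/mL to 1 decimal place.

13.5 mcg/mL

k = ln2/t½ = ln2/31 ≈ 0.022360 h⁻¹; fraction remaining f = e^(−kτ) = e^(−0.022360×53) ≈ 0.3057.
Accumulation ratio R = 1/(1 − f) ≈ 1/0.6943 ≈ 1.4403.
Each bolus raises the concentration by D/Vd = 215/23 ≈ 9.348 mcg/mL.
Cmax,ss = C₀/(1 − f) ≈ 9.348/0.6943 ≈ 13.464 mcg/mL.
Peak 13.5 mcg/mL vs MTC 16 mcg/mL: below toxic threshold.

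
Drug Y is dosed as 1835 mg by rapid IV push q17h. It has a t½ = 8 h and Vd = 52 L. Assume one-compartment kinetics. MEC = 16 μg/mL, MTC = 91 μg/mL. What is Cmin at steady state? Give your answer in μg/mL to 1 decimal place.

10.5 μg/mL

k = ln2/t½ = ln2/8 ≈ 0.086643 h⁻¹; fraction remaining f = e^(−kτ) = e^(−0.086643×17) ≈ 0.2293.
Accumulation ratio R = 1/(1 − f) ≈ 1/0.7707 ≈ 1.2975.
Single-dose peak C₀ = D/Vd = 1835/52 ≈ 35.288 μg/mL.
Cmax,ss = C₀/(1 − f) ≈ 35.288/0.7707 ≈ 45.787 μg/mL.
One interval later, Cmin,ss = Cmax,ss·e^(−kτ) ≈ 45.787 × 0.2293 ≈ 10.499 μg/mL.
Trough 10.5 μg/mL vs MEC 16 μg/mL: subtherapeutic.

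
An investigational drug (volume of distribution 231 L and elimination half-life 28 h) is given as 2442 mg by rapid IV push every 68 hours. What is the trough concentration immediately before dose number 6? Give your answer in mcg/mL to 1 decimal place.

2.4 mcg/mL

f = (1/2)^(τ/t½) = (1/2)^(68/28) ≈ 0.1857.
C₀ = D/Vd = 2442/231 ≈ 10.571 mcg/mL.
Before the 6th dose, 5 doses have been given. Superposition: Cmin = C₀·(f + f² + … + f^5).
≈ 10.571 × (0.1857 + 0.0345 + 0.0064 + 0.0012 + 0.0002) ≈ 10.571 × 0.2280 ≈ 2.410 mcg/mL.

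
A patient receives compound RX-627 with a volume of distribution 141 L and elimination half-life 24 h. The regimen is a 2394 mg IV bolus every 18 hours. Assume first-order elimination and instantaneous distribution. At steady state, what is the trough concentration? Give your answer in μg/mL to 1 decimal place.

τ/t½ = 18/24 ≈ 0.75, so fraction remaining f = (1/2)^(18/24) ≈ 0.5946.
Accumulation ratio R = 1/(1 − f) ≈ 1/0.4054 ≈ 2.4667.
Each bolus raises the concentration by D/Vd = 2394/141 ≈ 16.979 μg/mL.
Steady-state peak Cmax,ss = C₀·R ≈ 16.979 × 2.4667 ≈ 41.882 μg/mL.
Steady-state trough Cmin,ss = Cmax,ss·f ≈ 41.882 × 0.5946 ≈ 24.903 μg/mL.

24.9 μg/mL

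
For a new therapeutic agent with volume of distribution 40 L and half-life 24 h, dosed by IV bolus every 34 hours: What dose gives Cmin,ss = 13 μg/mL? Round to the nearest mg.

868 mg

τ/t½ = 34/24 ≈ 1.4167, so f = (1/2)^(34/24) ≈ 0.374577.
Cmin,ss = (D/Vd)·f/(1−f), so D = Cmin,ss·Vd·(1−f)/f.
D = 13 × 40 × (1−f)/f ≈ 13 × 40 × 1.66968 ≈ 868.23 mg.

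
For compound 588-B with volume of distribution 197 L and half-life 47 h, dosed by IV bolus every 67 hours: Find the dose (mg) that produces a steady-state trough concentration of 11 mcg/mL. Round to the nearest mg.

3654 mg

τ/t½ = 67/47 ≈ 1.4255, so f = (1/2)^(67/47) ≈ 0.372282.
Cmin,ss = (D/Vd)·f/(1−f), so D = Cmin,ss·Vd·(1−f)/f.
D = 11 × 197 × (1−f)/f ≈ 11 × 197 × 1.68614 ≈ 3653.87 mg.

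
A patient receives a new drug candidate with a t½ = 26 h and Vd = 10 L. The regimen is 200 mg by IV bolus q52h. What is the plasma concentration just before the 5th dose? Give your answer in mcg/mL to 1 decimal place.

6.6 mcg/mL

f = (1/2)^(τ/t½) = (1/2)^(52/26) ≈ 0.2500.
C₀ = D/Vd = 200/10 ≈ 20.000 mcg/mL.
Before the 5th dose, 4 doses have been given. Superposition: Cmin = C₀·(f + f² + … + f^4).
≈ 20.000 × (0.2500 + 0.0625 + 0.0156 + 0.0039) ≈ 20.000 × 0.3320 ≈ 6.640 mcg/mL.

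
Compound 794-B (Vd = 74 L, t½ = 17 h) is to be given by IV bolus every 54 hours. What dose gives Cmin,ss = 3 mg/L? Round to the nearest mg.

τ/t½ = 54/17 ≈ 3.1765, so f = (1/2)^(54/17) ≈ 0.110608.
Cmin,ss = (D/Vd)·f/(1−f), so D = Cmin,ss·Vd·(1−f)/f.
D = 3 × 74 × (1−f)/f ≈ 3 × 74 × 8.04094 ≈ 1785.09 mg.

1785 mg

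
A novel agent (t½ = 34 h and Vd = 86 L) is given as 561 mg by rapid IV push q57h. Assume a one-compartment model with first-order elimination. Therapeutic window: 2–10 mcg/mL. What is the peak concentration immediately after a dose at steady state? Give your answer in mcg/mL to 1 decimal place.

9.5 mcg/mL

τ/t½ = 57/34 ≈ 1.6765, so fraction remaining f = (1/2)^(57/34) ≈ 0.3128.
At steady state, accumulation factor R = 1/(1 − e^(−kτ)) ≈ 1.4552.
Each bolus raises the concentration by D/Vd = 561/86 ≈ 6.523 mcg/mL.
Steady-state peak Cmax,ss = C₀·R ≈ 6.523 × 1.4552 ≈ 9.492 mcg/mL.
Peak 9.5 mcg/mL vs MTC 10 mcg/mL: below toxic threshold.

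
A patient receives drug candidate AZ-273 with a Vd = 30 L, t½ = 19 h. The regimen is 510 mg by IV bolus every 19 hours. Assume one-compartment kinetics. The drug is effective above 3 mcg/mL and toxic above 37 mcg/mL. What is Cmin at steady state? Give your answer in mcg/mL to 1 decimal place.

τ = 19 h = 1 half-life, so f = (1/2)^1 = 0.5.
At steady state, R = 1/(1 − 0.5) = 2/1.
Single-dose peak C₀ = D/Vd = 510/30 = 17 mcg/mL.
Steady-state peak Cmax,ss = C₀·R = 17 × 2/1 ≈ 34.000 mcg/mL.
Steady-state trough Cmin,ss = Cmax,ss·f ≈ 34.000 × 0.5 ≈ 17.000 mcg/mL.
Trough 17.0 mcg/mL vs MEC 3 mcg/mL: adequate.

17.0 mcg/mL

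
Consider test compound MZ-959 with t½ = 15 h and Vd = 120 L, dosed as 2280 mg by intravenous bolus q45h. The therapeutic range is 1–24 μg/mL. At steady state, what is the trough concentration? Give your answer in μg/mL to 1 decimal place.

The dosing interval is 3 half-lives, so f = 2^(−3) = 0.125.
At steady state, R = 1/(1 − 0.125) = 8/7.
Single-dose peak C₀ = D/Vd = 2280/120 = 19 μg/mL.
Steady-state peak Cmax,ss = C₀·R = 19 × 8/7 ≈ 21.714 μg/mL.
Steady-state trough Cmin,ss = Cmax,ss·f ≈ 21.714 × 0.125 ≈ 2.714 μg/mL.
Trough 2.7 μg/mL vs MEC 1 μg/mL: adequate.

2.7 μg/mL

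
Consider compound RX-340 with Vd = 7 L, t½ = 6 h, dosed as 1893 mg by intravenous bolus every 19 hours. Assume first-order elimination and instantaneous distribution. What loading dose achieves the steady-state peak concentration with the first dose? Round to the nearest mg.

f = (1/2)^(19/6) ≈ 0.111362; accumulation ratio R = 1/(1−f) ≈ 1.12532.
Loading dose to hit Cmax,ss on first dose: D_load = D_maint·R ≈ 1893 × 1.12532 ≈ 2130.23 mg.

2130 mg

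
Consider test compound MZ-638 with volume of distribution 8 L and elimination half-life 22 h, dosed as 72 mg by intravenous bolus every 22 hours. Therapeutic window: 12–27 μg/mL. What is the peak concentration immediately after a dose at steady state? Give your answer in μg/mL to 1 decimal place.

The dosing interval is 1 half-life, so f = 2^(−1) = 0.5.
At steady state, R = 1/(1 − 0.5) = 2/1.
Single-dose peak C₀ = D/Vd = 72/8 = 9 μg/mL.
Steady-state peak Cmax,ss = C₀·R = 9 × 2/1 ≈ 18.000 μg/mL.
Peak 18.0 μg/mL vs MTC 27 μg/mL: below toxic threshold.

18.0 μg/mL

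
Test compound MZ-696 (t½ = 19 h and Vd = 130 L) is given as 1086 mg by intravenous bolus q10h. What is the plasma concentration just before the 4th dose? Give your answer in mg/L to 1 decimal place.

12.6 mg/L

f = (1/2)^(τ/t½) = (1/2)^(10/19) ≈ 0.6943.
C₀ = D/Vd = 1086/130 ≈ 8.354 mg/L.
Before the 4th dose, 3 doses have been given. Superposition: Cmin = C₀·(f + f² + … + f^3).
≈ 8.354 × (0.6943 + 0.4821 + 0.3347) ≈ 8.354 × 1.5111 ≈ 12.624 mg/L.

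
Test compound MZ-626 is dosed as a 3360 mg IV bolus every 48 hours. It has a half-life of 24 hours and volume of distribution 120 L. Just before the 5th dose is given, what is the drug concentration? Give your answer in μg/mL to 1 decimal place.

f = (1/2)^(τ/t½) = (1/2)^(48/24) ≈ 0.2500.
C₀ = D/Vd = 3360/120 ≈ 28.000 μg/mL.
Before the 5th dose, 4 doses have been given. Superposition: Cmin = C₀·(f + f² + … + f^4).
≈ 28.000 × (0.2500 + 0.0625 + 0.0156 + 0.0039) ≈ 28.000 × 0.3320 ≈ 9.296 μg/mL.

9.3 μg/mL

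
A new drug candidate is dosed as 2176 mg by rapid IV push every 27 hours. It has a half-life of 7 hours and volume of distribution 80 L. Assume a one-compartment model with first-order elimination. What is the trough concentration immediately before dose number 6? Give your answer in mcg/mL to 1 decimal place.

f = (1/2)^(τ/t½) = (1/2)^(27/7) ≈ 0.0690.
C₀ = D/Vd = 2176/80 ≈ 27.200 mcg/mL.
Before the 6th dose, 5 doses have been given. Superposition: Cmin = C₀·(f + f² + … + f^5).
≈ 27.200 × (0.0690 + 0.0048 + 0.0003 + 0.0000 + 0.0000) ≈ 27.200 × 0.0741 ≈ 2.016 mcg/mL.

2.0 mcg/mL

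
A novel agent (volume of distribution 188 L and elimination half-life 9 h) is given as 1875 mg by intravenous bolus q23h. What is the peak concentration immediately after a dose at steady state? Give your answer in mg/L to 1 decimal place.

τ/t½ = 23/9 ≈ 2.5556, so fraction remaining f = (1/2)^(23/9) ≈ 0.1701.
At steady state, accumulation factor R = 1/(1 − e^(−kτ)) ≈ 1.2050.
Single-dose peak C₀ = D/Vd = 1875/188 ≈ 9.973 mg/L.
Steady-state peak Cmax,ss = C₀·R ≈ 9.973 × 1.2050 ≈ 12.017 mg/L.

12.0 mg/L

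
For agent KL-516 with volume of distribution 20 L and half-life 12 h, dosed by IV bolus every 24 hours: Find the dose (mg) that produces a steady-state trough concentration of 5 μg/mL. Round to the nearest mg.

τ/t½ = 24/12 ≈ 2, so f = (1/2)^(24/12) ≈ 0.250000.
Cmin,ss = (D/Vd)·f/(1−f), so D = Cmin,ss·Vd·(1−f)/f.
D = 5 × 20 × (1−f)/f ≈ 5 × 20 × 3.00000 ≈ 300.00 mg.

300 mg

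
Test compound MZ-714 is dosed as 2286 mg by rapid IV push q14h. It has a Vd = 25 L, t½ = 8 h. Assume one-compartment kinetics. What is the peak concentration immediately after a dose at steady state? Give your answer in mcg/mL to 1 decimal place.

130.1 mcg/mL

Over one 14-h interval, 14/8 ≈ 1.75 half-lives elapse, leaving f ≈ 0.2973 of each dose.
At steady state, accumulation factor R = 1/(1 − e^(−kτ)) ≈ 1.4231.
Each bolus raises the concentration by D/Vd = 2286/25 ≈ 91.440 mcg/mL.
Steady-state peak Cmax,ss = C₀·R ≈ 91.440 × 1.4231 ≈ 130.128 mcg/mL.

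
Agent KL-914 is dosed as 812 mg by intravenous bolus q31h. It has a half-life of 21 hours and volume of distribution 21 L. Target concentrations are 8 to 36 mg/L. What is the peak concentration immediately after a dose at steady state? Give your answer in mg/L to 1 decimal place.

60.4 mg/L

Over one 31-h interval, 31/21 ≈ 1.4762 half-lives elapse, leaving f ≈ 0.3594 of each dose.
Accumulation ratio R = 1/(1 − f) ≈ 1/0.6406 ≈ 1.5610.
Each bolus raises the concentration by D/Vd = 812/21 ≈ 38.667 mg/L.
Cmax,ss = C₀/(1 − f) ≈ 38.667/0.6406 ≈ 60.361 mg/L.
Peak 60.4 mg/L vs MTC 36 mg/L: exceeds toxic threshold.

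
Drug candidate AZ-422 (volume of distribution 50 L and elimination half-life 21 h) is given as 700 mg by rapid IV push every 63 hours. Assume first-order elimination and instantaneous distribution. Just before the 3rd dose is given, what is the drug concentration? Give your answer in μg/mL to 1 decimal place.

f = (1/2)^(τ/t½) = (1/2)^(63/21) ≈ 0.1250.
C₀ = D/Vd = 700/50 ≈ 14.000 μg/mL.
Before the 3rd dose, 2 doses have been given. Superposition: Cmin = C₀·(f + f²).
≈ 14.000 × (0.1250 + 0.0156) ≈ 14.000 × 0.1406 ≈ 1.968 μg/mL.

2.0 μg/mL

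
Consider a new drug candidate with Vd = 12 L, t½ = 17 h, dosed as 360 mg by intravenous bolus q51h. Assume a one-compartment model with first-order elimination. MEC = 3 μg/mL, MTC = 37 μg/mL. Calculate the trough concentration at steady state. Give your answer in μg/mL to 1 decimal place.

4.3 μg/mL

τ = 51 h = 3 half-lives, so f = (1/2)^3 = 0.125.
At steady state, R = 1/(1 − 0.125) = 8/7.
Single-dose peak C₀ = D/Vd = 360/12 = 30 μg/mL.
Steady-state peak Cmax,ss = C₀·R = 30 × 8/7 ≈ 34.286 μg/mL.
Steady-state trough Cmin,ss = Cmax,ss·f ≈ 34.286 × 0.125 ≈ 4.286 μg/mL.
Trough 4.3 μg/mL vs MEC 3 μg/mL: adequate.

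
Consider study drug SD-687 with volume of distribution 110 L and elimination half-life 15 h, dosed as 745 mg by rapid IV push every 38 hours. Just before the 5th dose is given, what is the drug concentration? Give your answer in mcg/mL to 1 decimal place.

f = (1/2)^(τ/t½) = (1/2)^(38/15) ≈ 0.1727.
C₀ = D/Vd = 745/110 ≈ 6.773 mcg/mL.
Before the 5th dose, 4 doses have been given. Superposition: Cmin = C₀·(f + f² + … + f^4).
≈ 6.773 × (0.1727 + 0.0298 + 0.0052 + 0.0009) ≈ 6.773 × 0.2086 ≈ 1.413 mcg/mL.

1.4 mcg/mL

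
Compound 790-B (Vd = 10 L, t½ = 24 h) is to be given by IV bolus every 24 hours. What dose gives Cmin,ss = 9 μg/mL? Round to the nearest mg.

90 mg

τ/t½ = 24/24 ≈ 1, so f = (1/2)^(24/24) ≈ 0.500000.
Cmin,ss = (D/Vd)·f/(1−f), so D = Cmin,ss·Vd·(1−f)/f.
D = 9 × 10 × (1−f)/f ≈ 9 × 10 × 1.00000 ≈ 90.00 mg.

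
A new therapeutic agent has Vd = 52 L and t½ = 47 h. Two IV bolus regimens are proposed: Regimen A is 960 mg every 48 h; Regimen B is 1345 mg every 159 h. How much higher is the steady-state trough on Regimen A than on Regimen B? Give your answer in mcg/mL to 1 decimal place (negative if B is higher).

15.2 mcg/mL

Regimen A: f = (1/2)^(48/47) ≈ 0.4927; Cmin,ss = (960/52)·f/(1−f) ≈ 17.930 mcg/mL.
Regimen B: f = (1/2)^(159/47) ≈ 0.0959; Cmin,ss = (1345/52)·f/(1−f) ≈ 2.744 mcg/mL.
Difference ≈ 17.930 − 2.744 ≈ 15.186 mcg/mL.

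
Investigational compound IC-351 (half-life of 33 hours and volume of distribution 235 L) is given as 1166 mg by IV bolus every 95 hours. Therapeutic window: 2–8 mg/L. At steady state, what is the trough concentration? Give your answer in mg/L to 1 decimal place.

0.8 mg/L

k = ln2/t½ = ln2/33 ≈ 0.021004 h⁻¹; fraction remaining f = e^(−kτ) = e^(−0.021004×95) ≈ 0.1360.
Single-dose peak C₀ = D/Vd = 1166/235 ≈ 4.962 mg/L.
Steady-state trough Cmin,ss = C₀·f/(1−f) ≈ 4.962 × 0.1360/0.8640 ≈ 0.781 mg/L.
Trough 0.8 mg/L vs MEC 2 mg/L: subtherapeutic.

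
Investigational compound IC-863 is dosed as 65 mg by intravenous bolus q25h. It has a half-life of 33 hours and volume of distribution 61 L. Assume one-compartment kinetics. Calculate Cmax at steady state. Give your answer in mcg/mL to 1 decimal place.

τ/t½ = 25/33 ≈ 0.75758, so fraction remaining f = (1/2)^(25/33) ≈ 0.5915.
Accumulation ratio R = 1/(1 − f) ≈ 1/0.4085 ≈ 2.4480.
Single-dose peak C₀ = D/Vd = 65/61 ≈ 1.066 mcg/mL.
Steady-state peak Cmax,ss = C₀·R ≈ 1.066 × 2.4480 ≈ 2.610 mcg/mL.

2.6 mcg/mL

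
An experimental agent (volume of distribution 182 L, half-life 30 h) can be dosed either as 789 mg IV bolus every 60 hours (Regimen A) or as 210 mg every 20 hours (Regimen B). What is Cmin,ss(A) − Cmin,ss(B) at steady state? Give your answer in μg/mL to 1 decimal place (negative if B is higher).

-0.5 μg/mL

Regimen A: f = (1/2)^(60/30) ≈ 0.2500; Cmin,ss = (789/182)·f/(1−f) ≈ 1.445 μg/mL.
Regimen B: f = (1/2)^(20/30) ≈ 0.6300; Cmin,ss = (210/182)·f/(1−f) ≈ 1.965 μg/mL.
Difference ≈ 1.445 − 1.965 ≈ -0.520 μg/mL.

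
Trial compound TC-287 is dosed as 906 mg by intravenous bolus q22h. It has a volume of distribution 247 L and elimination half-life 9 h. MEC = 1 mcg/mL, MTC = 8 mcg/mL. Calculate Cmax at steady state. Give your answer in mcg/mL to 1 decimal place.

4.5 mcg/mL

k = ln2/t½ = ln2/9 ≈ 0.077016 h⁻¹; fraction remaining f = e^(−kτ) = e^(−0.077016×22) ≈ 0.1837.
Accumulation ratio R = 1/(1 − f) ≈ 1/0.8163 ≈ 1.2250.
Each bolus raises the concentration by D/Vd = 906/247 ≈ 3.668 mcg/mL.
Steady-state peak Cmax,ss = C₀·R ≈ 3.668 × 1.2250 ≈ 4.493 mcg/mL.
Peak 4.5 mcg/mL vs MTC 8 mcg/mL: below toxic threshold.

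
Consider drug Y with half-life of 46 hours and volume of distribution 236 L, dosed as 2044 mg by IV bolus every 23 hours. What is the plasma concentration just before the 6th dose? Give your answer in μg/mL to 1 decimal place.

f = (1/2)^(τ/t½) = (1/2)^(23/46) ≈ 0.7071.
C₀ = D/Vd = 2044/236 ≈ 8.661 μg/mL.
Before the 6th dose, 5 doses have been given. Superposition: Cmin = C₀·(f + f² + … + f^5).
≈ 8.661 × (0.7071 + 0.5000 + 0.3535 + 0.2500 + 0.1768) ≈ 8.661 × 1.9874 ≈ 17.213 μg/mL.

17.2 μg/mL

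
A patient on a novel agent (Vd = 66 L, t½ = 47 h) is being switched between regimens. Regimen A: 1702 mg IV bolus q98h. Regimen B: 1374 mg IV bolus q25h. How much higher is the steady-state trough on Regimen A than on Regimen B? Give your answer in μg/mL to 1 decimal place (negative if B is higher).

Regimen A: f = (1/2)^(98/47) ≈ 0.2357; Cmin,ss = (1702/66)·f/(1−f) ≈ 7.953 μg/mL.
Regimen B: f = (1/2)^(25/47) ≈ 0.6916; Cmin,ss = (1374/66)·f/(1−f) ≈ 46.686 μg/mL.
Difference ≈ 7.953 − 46.686 ≈ -38.733 μg/mL.

-38.7 μg/mL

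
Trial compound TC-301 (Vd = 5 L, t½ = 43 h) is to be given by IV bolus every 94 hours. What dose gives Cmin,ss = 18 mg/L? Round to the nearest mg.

τ/t½ = 94/43 ≈ 2.186, so f = (1/2)^(94/43) ≈ 0.219753.
Cmin,ss = (D/Vd)·f/(1−f), so D = Cmin,ss·Vd·(1−f)/f.
D = 18 × 5 × (1−f)/f ≈ 18 × 5 × 3.55056 ≈ 319.55 mg.

320 mg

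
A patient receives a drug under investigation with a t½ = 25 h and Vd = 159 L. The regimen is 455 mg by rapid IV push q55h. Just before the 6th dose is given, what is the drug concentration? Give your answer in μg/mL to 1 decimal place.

0.8 μg/mL

f = (1/2)^(τ/t½) = (1/2)^(55/25) ≈ 0.2176.
C₀ = D/Vd = 455/159 ≈ 2.862 μg/mL.
Before the 6th dose, 5 doses have been given. Superposition: Cmin = C₀·(f + f² + … + f^5).
≈ 2.862 × (0.2176 + 0.0473 + 0.0103 + 0.0022 + 0.0005) ≈ 2.862 × 0.2779 ≈ 0.795 μg/mL.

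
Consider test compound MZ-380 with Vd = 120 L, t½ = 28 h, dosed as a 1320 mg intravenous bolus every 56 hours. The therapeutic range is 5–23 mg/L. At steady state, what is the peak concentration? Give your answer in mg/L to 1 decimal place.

The dosing interval is 2 half-lives, so f = 2^(−2) = 0.25.
At steady state, R = 1/(1 − 0.25) = 4/3.
Single-dose peak C₀ = D/Vd = 1320/120 = 11 mg/L.
Steady-state peak Cmax,ss = C₀·R = 11 × 4/3 ≈ 14.667 mg/L.
Peak 14.7 mg/L vs MTC 23 mg/L: below toxic threshold.

14.7 mg/L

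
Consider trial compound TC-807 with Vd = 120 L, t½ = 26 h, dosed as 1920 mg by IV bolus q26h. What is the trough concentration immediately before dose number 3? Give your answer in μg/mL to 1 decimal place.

f = (1/2)^(τ/t½) = (1/2)^(26/26) ≈ 0.5000.
C₀ = D/Vd = 1920/120 ≈ 16.000 μg/mL.
Before the 3rd dose, 2 doses have been given. Superposition: Cmin = C₀·(f + f²).
≈ 16.000 × (0.5000 + 0.2500) ≈ 16.000 × 0.7500 ≈ 12.000 μg/mL.

12.0 μg/mL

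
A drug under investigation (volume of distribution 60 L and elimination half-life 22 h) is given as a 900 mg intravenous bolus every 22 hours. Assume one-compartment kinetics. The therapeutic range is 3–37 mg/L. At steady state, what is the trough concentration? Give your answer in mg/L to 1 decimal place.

τ = 22 h = 1 half-life, so f = (1/2)^1 = 0.5.
Accumulation ratio R = 1/(1 − f) = 1/0.5 = 2/1.
Single-dose peak C₀ = D/Vd = 900/60 = 15 mg/L.
Steady-state peak Cmax,ss = C₀·R = 15 × 2/1 ≈ 30.000 mg/L.
Steady-state trough Cmin,ss = Cmax,ss·f ≈ 30.000 × 0.5 ≈ 15.000 mg/L.
Trough 15.0 mg/L vs MEC 3 mg/L: adequate.

15.0 mg/L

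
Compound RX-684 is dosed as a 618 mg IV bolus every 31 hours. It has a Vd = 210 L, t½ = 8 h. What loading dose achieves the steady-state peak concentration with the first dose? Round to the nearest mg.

663 mg

f = (1/2)^(31/8) ≈ 0.068157; accumulation ratio R = 1/(1−f) ≈ 1.07314.
Loading dose to hit Cmax,ss on first dose: D_load = D_maint·R ≈ 618 × 1.07314 ≈ 663.20 mg.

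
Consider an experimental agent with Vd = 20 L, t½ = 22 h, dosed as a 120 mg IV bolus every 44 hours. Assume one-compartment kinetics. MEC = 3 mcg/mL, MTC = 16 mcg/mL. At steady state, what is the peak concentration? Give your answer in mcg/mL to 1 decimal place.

8.0 mcg/mL

The dosing interval is 2 half-lives, so f = 2^(−2) = 0.25.
Accumulation ratio R = 1/(1 − f) = 1/0.75 = 4/3.
Single-dose peak C₀ = D/Vd = 120/20 = 6 mcg/mL.
Steady-state peak Cmax,ss = C₀·R = 6 × 4/3 ≈ 8.000 mcg/mL.
Peak 8.0 mcg/mL vs MTC 16 mcg/mL: below toxic threshold.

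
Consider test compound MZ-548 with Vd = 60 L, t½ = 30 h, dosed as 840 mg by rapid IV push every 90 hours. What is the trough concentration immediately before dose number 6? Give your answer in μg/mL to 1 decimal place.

f = (1/2)^(τ/t½) = (1/2)^(90/30) ≈ 0.1250.
C₀ = D/Vd = 840/60 ≈ 14.000 μg/mL.
Before the 6th dose, 5 doses have been given. Superposition: Cmin = C₀·(f + f² + … + f^5).
≈ 14.000 × (0.1250 + 0.0156 + 0.0020 + 0.0002 + 0.0000) ≈ 14.000 × 0.1428 ≈ 1.999 μg/mL.

2.0 μg/mL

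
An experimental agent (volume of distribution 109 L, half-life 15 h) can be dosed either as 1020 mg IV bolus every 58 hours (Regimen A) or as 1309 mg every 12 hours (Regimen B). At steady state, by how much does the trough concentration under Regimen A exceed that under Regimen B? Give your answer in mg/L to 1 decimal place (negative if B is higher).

Regimen A: f = (1/2)^(58/15) ≈ 0.0686; Cmin,ss = (1020/109)·f/(1−f) ≈ 0.689 mg/L.
Regimen B: f = (1/2)^(12/15) ≈ 0.5743; Cmin,ss = (1309/109)·f/(1−f) ≈ 16.201 mg/L.
Difference ≈ 0.689 − 16.201 ≈ -15.512 mg/L.

-15.5 mg/L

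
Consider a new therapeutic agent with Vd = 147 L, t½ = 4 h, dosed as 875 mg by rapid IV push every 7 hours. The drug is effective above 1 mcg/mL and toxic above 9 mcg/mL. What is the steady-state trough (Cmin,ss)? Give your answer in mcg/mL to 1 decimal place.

2.5 mcg/mL

Over one 7-h interval, 7/4 ≈ 1.75 half-lives elapse, leaving f ≈ 0.2973 of each dose.
At steady state, accumulation factor R = 1/(1 − e^(−kτ)) ≈ 1.4231.
Each bolus raises the concentration by D/Vd = 875/147 ≈ 5.952 mcg/mL.
Steady-state peak Cmax,ss = C₀·R ≈ 5.952 × 1.4231 ≈ 8.470 mcg/mL.
One interval later, Cmin,ss = Cmax,ss·e^(−kτ) ≈ 8.470 × 0.2973 ≈ 2.518 mcg/mL.
Trough 2.5 mcg/mL vs MEC 1 mcg/mL: adequate.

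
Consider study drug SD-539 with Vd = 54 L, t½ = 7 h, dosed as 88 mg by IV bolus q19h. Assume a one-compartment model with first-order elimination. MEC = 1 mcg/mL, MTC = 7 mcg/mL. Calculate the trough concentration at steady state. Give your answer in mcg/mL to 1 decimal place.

0.3 mcg/mL

k = ln2/t½ = ln2/7 ≈ 0.099021 h⁻¹; fraction remaining f = e^(−kτ) = e^(−0.099021×19) ≈ 0.1524.
Each bolus raises the concentration by D/Vd = 88/54 ≈ 1.630 mcg/mL.
Steady-state trough Cmin,ss = C₀·f/(1−f) ≈ 1.630 × 0.1524/0.8476 ≈ 0.293 mcg/mL.
Trough 0.3 mcg/mL vs MEC 1 mcg/mL: subtherapeutic.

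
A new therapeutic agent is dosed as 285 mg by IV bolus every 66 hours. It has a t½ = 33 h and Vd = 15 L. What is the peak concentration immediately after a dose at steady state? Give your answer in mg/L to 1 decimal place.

25.3 mg/L

τ = 66 h = 2 half-lives, so f = (1/2)^2 = 0.25.
Accumulation ratio R = 1/(1 − f) = 1/0.75 = 4/3.
Single-dose peak C₀ = D/Vd = 285/15 = 19 mg/L.
Steady-state peak Cmax,ss = C₀·R = 19 × 4/3 ≈ 25.333 mg/L.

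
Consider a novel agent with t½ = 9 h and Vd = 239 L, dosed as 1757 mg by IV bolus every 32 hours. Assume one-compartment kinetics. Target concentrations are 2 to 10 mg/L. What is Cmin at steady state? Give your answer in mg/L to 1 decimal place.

Over one 32-h interval, 32/9 ≈ 3.5556 half-lives elapse, leaving f ≈ 0.0850 of each dose.
Each bolus raises the concentration by D/Vd = 1757/239 ≈ 7.351 mg/L.
Steady-state trough Cmin,ss = C₀·f/(1−f) ≈ 7.351 × 0.0850/0.9150 ≈ 0.683 mg/L.
Trough 0.7 mg/L vs MEC 2 mg/L: subtherapeutic.

0.7 mg/L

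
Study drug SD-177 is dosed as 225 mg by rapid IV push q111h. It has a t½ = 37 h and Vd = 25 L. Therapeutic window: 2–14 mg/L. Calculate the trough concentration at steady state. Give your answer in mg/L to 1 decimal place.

1.3 mg/L

The dosing interval is 3 half-lives, so f = 2^(−3) = 0.125.
At steady state, R = 1/(1 − 0.125) = 8/7.
Single-dose peak C₀ = D/Vd = 225/25 = 9 mg/L.
Steady-state peak Cmax,ss = C₀·R = 9 × 8/7 ≈ 10.286 mg/L.
Steady-state trough Cmin,ss = Cmax,ss·f ≈ 10.286 × 0.125 ≈ 1.286 mg/L.
Trough 1.3 mg/L vs MEC 2 mg/L: subtherapeutic.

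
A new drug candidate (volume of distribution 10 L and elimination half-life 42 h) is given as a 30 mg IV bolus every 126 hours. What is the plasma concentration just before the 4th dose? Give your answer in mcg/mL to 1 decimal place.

0.4 mcg/mL

f = (1/2)^(τ/t½) = (1/2)^(126/42) ≈ 0.1250.
C₀ = D/Vd = 30/10 ≈ 3.000 mcg/mL.
Before the 4th dose, 3 doses have been given. Superposition: Cmin = C₀·(f + f² + … + f^3).
≈ 3.000 × (0.1250 + 0.0156 + 0.0020) ≈ 3.000 × 0.1426 ≈ 0.428 mcg/mL.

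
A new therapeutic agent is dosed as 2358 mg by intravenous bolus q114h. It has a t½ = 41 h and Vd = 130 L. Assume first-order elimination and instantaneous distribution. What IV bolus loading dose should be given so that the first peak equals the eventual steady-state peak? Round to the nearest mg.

2760 mg

f = (1/2)^(114/41) ≈ 0.145542; accumulation ratio R = 1/(1−f) ≈ 1.17033.
Loading dose to hit Cmax,ss on first dose: D_load = D_maint·R ≈ 2358 × 1.17033 ≈ 2759.64 mg.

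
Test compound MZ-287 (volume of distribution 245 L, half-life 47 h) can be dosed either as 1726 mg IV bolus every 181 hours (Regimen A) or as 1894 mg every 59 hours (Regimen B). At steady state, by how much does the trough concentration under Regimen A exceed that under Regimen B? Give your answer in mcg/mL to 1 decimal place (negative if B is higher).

Regimen A: f = (1/2)^(181/47) ≈ 0.0693; Cmin,ss = (1726/245)·f/(1−f) ≈ 0.525 mcg/mL.
Regimen B: f = (1/2)^(59/47) ≈ 0.4189; Cmin,ss = (1894/245)·f/(1−f) ≈ 5.573 mcg/mL.
Difference ≈ 0.525 − 5.573 ≈ -5.048 mcg/mL.

-5.0 mcg/mL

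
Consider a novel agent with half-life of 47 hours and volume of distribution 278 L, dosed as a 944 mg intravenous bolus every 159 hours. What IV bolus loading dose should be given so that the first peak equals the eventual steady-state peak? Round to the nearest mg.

1044 mg

f = (1/2)^(159/47) ≈ 0.095857; accumulation ratio R = 1/(1−f) ≈ 1.10602.
Loading dose to hit Cmax,ss on first dose: D_load = D_maint·R ≈ 944 × 1.10602 ≈ 1044.08 mg.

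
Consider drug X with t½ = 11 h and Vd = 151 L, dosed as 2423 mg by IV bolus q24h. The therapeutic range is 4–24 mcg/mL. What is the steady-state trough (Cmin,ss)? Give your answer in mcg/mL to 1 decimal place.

τ/t½ = 24/11 ≈ 2.1818, so fraction remaining f = (1/2)^(24/11) ≈ 0.2204.
Accumulation ratio R = 1/(1 − f) ≈ 1/0.7796 ≈ 1.2827.
Each bolus raises the concentration by D/Vd = 2423/151 ≈ 16.046 mcg/mL.
Cmax,ss = C₀/(1 − f) ≈ 16.046/0.7796 ≈ 20.582 mcg/mL.
One interval later, Cmin,ss = Cmax,ss·e^(−kτ) ≈ 20.582 × 0.2204 ≈ 4.536 mcg/mL.
Trough 4.5 mcg/mL vs MEC 4 mcg/mL: adequate.

4.5 mcg/mL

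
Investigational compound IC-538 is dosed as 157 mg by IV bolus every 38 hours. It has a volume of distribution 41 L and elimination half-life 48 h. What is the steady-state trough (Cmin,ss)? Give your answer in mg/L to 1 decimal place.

5.2 mg/L

Over one 38-h interval, 38/48 ≈ 0.79167 half-lives elapse, leaving f ≈ 0.5777 of each dose.
Accumulation ratio R = 1/(1 − f) ≈ 1/0.4223 ≈ 2.3680.
Each bolus raises the concentration by D/Vd = 157/41 ≈ 3.829 mg/L.
Steady-state peak Cmax,ss = C₀·R ≈ 3.829 × 2.3680 ≈ 9.067 mg/L.
Steady-state trough Cmin,ss = Cmax,ss·f ≈ 9.067 × 0.5777 ≈ 5.238 mg/L.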